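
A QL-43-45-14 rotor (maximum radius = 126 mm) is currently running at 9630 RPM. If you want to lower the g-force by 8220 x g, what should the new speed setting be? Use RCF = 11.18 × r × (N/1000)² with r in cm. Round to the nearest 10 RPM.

r = 126 mm = 12.6 cm
Current RCF = 11.18 × 12.6 × (9.63)² = 11.18 × 12.6 × 92.7369 ≈ 13,063.7 × g
Target RCF = 13,063.7 − 8,220 = 4,843.7 × g
(N/1000)² = 4,843.7 / 140.868 = 34.38467
N = 1000 × √34.38467 ≈ 5,863.8

5860 RPM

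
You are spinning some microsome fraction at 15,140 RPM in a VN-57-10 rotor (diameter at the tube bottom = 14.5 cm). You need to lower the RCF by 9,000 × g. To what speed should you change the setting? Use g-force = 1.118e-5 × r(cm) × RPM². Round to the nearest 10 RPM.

r = 14.5 / 2 = 7.25 cm
Current RCF = 1.118 × 10⁻⁵ × 7.25 × (15140)² = 1.118 × 10⁻⁵ × 7.25 × 229,219,600 ≈ 18,579.4 × g
Target RCF = 18,579.4 − 9,000 = 9,579.4 × g
N² = 9,579.4 / (8.1055 × 10⁻⁵) = 118,183,949
N ≈ √118,183,949 ≈ 10,871.2

≈ 10870 RPM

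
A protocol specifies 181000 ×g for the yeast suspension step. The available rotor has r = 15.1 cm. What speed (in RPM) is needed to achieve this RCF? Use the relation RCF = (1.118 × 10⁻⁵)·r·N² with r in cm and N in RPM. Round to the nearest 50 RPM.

181,000 = 1.118 × 10⁻⁵ × 15.1 × N²
N² = 181,000 / (16.8818 × 10⁻⁵) = 1,072,160,552
N ≈ √1,072,160,552 ≈ 32,743.9

32750 RPM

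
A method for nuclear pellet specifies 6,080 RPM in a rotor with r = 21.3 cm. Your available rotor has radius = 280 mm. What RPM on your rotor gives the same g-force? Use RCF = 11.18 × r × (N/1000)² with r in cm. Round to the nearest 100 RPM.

≈ 5300 RPM

RCF_original = 11.18 × 21.3 × (6.08)² = 11.18 × 21.3 × 36.9664 ≈ 8,803 × g
Your rotor: r = 280 mm = 28.0 cm
8,803 = 11.18 × 28 × (N/1000)²
(N/1000)² = 8,803 / 313.04 = 28.12101
N = 1000 × √28.12101 ≈ 5,302.9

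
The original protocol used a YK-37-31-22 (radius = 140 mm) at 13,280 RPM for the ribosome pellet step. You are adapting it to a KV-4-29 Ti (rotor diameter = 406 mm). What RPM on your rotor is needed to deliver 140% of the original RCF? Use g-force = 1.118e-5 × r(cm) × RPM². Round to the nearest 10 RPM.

Original rotor: r = 140 mm = 14.0 cm
RCF_original = 1.118 × 10⁻⁵ × 14 × (13280)² = 1.118 × 10⁻⁵ × 14 × 176,358,400 ≈ 27,603.6 × g
Target RCF = 1.4 × 27,603.6 ≈ 38,645 × g
Your rotor: r = 406 mm / 2 = 203 mm = 20.3 cm
38,645 = 1.118 × 10⁻⁵ × 20.3 × N²
N² = 38,645 / (22.6954 × 10⁻⁵) = 170,276,796
N ≈ √170,276,796 ≈ 13,049.0

≈ 13050 RPM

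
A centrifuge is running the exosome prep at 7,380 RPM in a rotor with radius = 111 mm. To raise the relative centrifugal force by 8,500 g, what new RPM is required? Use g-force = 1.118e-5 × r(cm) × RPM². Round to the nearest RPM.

r = 111 mm = 11.1 cm
Current RCF = 1.118 × 10⁻⁵ × 11.1 × (7380)² = 1.118 × 10⁻⁵ × 11.1 × 54,464,400 ≈ 6,758.9 × g
Target RCF = 6,758.9 + 8,500 = 15,258.9 × g
N² = 15,258.9 / (12.4098 × 10⁻⁵) = 122,958,468
N ≈ √122,958,468 ≈ 11,088.7

N₂ ≈ 11089 RPM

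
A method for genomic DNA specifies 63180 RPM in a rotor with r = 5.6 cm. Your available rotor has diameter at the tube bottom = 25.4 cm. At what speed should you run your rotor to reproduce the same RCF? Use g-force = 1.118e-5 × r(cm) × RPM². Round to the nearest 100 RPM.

≈ 42000 RPM

RCF_original = 1.118 × 10⁻⁵ × 5.6 × (63180)² = 1.118 × 10⁻⁵ × 5.6 × 3,991,712,400 ≈ 249,913.1 × g
Your rotor: r = 25.4 / 2 = 12.7 cm
249,913.1 = 1.118 × 10⁻⁵ × 12.7 × N²
N² = 249,913.1 / (14.1986 × 10⁻⁵) = 1,760,124,942
N ≈ √1,760,124,942 ≈ 41,953.8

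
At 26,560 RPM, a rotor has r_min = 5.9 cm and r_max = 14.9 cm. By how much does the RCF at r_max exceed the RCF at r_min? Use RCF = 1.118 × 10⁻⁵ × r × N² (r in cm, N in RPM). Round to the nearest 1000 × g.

ΔRCF ≈ 71000 x g

ΔRCF = 1.118 × 10⁻⁵ × (r_max − r_min) × N² = 1.118 × 10⁻⁵ × 9.0 × 705,433,600 ≈ 70,980.7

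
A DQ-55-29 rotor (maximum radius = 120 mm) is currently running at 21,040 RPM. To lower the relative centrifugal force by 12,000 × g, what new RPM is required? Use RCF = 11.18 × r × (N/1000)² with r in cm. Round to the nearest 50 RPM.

≈ 18800 RPM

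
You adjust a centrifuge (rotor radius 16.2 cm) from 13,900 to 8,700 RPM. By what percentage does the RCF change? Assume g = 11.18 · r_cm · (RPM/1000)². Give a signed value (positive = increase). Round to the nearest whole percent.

-61%

RCF ∝ N², so the ratio is (8700/13900)² = (0.625899)² = 0.3917.
Change = 0.3917 − 1 = -0.6083 → -60.8%.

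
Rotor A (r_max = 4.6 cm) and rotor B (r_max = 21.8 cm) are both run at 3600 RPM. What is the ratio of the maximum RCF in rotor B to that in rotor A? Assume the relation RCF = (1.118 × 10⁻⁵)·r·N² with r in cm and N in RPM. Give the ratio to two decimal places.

At fixed N, RCF ∝ r, so RCF_B/RCF_A = r_B/r_A = 21.8 / 4.6 = 4.7391.

4.74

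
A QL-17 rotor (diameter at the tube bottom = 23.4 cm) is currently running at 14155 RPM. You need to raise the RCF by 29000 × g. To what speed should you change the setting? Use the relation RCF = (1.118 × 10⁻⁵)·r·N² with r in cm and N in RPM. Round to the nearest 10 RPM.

r = 23.4 / 2 = 11.7 cm
Current RCF = 1.118 × 10⁻⁵ × 11.7 × (14155)² = 1.118 × 10⁻⁵ × 11.7 × 200,364,025 ≈ 26,208.8 × g
Target RCF = 26,208.8 + 29,000 = 55,208.8 × g
N² = 55,208.8 / (13.0806 × 10⁻⁵) = 422,066,266
N ≈ √422,066,266 ≈ 20,544.3

≈ 20540 RPM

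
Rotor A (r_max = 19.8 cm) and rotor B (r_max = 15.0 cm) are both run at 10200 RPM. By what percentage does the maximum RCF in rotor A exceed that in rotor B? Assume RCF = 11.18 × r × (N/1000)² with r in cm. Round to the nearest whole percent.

At equal RPM, RCF scales linearly with r: ratio = 19.8 / 15.0 = 1.3200.
So rotor A delivers 32.0% more g-force.

32%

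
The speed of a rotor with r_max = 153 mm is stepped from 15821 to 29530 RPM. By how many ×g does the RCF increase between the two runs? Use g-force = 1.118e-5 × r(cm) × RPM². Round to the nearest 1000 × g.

r = 153 mm = 15.3 cm
RCF₁ = 1.118 × 10⁻⁵ × 15.3 × (15821)² = 1.118 × 10⁻⁵ × 15.3 × 250,304,041 ≈ 42,815.5 × g
RCF₂ = 1.118 × 10⁻⁵ × 15.3 × (29530)² = 1.118 × 10⁻⁵ × 15.3 × 872,020,900 ≈ 149,162.7 × g
Increase = 149,162.7 − 42,815.5 = 106,347.2

≈ 106000 ×g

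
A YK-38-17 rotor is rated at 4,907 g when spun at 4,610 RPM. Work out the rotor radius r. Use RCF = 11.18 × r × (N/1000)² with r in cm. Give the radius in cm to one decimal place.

4907 = 11.18 × r × (4.61)²
r = 4907 / (11.18 × 21.2521) = 4907 / 237.5985 ≈ 20.652 cm

≈ 20.7 cm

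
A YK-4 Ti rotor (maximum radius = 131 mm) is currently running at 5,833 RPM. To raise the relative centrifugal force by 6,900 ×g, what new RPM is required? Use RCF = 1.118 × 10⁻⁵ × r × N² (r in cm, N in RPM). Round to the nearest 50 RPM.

r = 131 mm = 13.1 cm
Current RCF = 1.118 × 10⁻⁵ × 13.1 × (5833)² = 1.118 × 10⁻⁵ × 13.1 × 34,023,889 ≈ 4,983.1 × g
Target RCF = 4,983.1 + 6,900 = 11,883.1 × g
N² = 11,883.1 / (14.6458 × 10⁻⁵) = 81,136,572
N ≈ √81,136,572 ≈ 9,007.6

N₂ ≈ 9000 RPM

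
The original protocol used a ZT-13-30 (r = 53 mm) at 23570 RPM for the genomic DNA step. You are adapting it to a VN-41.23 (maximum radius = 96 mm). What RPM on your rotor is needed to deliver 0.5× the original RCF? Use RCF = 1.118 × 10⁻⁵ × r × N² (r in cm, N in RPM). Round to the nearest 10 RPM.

≈ 12380 RPM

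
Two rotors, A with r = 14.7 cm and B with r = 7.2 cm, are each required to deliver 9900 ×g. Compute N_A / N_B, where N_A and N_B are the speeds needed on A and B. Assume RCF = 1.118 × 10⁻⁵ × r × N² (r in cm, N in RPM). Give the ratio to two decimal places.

At fixed RCF, N ∝ 1/√r, so N_A/N_B = √(r_B/r_A) = √(7.2/14.7) = √0.489796 = 0.6999.

0.70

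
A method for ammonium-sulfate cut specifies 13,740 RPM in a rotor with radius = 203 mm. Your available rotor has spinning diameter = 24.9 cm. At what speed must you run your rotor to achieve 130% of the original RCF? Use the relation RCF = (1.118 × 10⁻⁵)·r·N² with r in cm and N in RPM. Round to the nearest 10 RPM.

20000 RPM

Original rotor: r = 203 mm = 20.3 cm
RCF_original = 1.118 × 10⁻⁵ × 20.3 × (13740)² = 1.118 × 10⁻⁵ × 20.3 × 188,787,600 ≈ 42,846.1 × g
Target RCF = 1.3 × 42,846.1 ≈ 55,699.9 × g
Your rotor: r = 24.9 / 2 = 12.45 cm
55,699.9 = 1.118 × 10⁻⁵ × 12.45 × N²
N² = 55,699.9 / (13.9191 × 10⁻⁵) = 400,168,833
N ≈ √400,168,833 ≈ 20,004.2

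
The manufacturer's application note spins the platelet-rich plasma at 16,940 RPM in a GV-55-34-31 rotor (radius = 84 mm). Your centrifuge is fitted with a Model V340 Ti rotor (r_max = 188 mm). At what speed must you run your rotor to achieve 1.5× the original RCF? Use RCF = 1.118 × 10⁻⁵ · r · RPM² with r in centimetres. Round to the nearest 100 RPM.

≈ 13900 RPM

Original rotor: r = 84 mm = 8.4 cm
RCF = 1.118 × 10⁻⁵ × r × N²
RCF_original = 1.118 × 10⁻⁵ × 8.4 × (16940)² = 1.118 × 10⁻⁵ × 8.4 × 286,963,600 ≈ 26,949.3 × g
Target RCF = 1.5 × 26,949.3 ≈ 40,423.9 × g
Your rotor: r = 188 mm = 18.8 cm
40,423.9 = 1.118 × 10⁻⁵ × 18.8 × N²
N² = 40,423.9 / (21.0184 × 10⁻⁵) = 192,326,247
N ≈ √192,326,247 ≈ 13,868.2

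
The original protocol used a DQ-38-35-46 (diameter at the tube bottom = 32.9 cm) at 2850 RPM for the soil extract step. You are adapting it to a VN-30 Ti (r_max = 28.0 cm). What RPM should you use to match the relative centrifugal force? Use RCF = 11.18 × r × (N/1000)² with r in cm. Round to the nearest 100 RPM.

2200 RPM

Original rotor: r = 32.9 / 2 = 16.45 cm
RCF_original = 11.18 × 16.45 × (2.85)² = 11.18 × 16.45 × 8.1225 ≈ 1,493.8 × g
1,493.8 = 11.18 × 28 × (N/1000)²
(N/1000)² = 1,493.8 / 313.04 = 4.771914
N = 1000 × √4.771914 ≈ 2,184.5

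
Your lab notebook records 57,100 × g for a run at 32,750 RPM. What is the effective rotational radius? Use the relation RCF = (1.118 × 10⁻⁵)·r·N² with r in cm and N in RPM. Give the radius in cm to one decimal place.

≈ 4.8 cm

57100 = 1.118 × 10⁻⁵ × r × (32750)²
r = 57100 / (1.118 × 10⁻⁵ × 1,072,562,500) = 57100 / 11991.25 ≈ 4.762 cm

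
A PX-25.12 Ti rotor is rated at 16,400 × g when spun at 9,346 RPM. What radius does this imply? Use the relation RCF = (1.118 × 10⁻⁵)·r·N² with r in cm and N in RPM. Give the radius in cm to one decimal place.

16400 = 1.118 × 10⁻⁵ × r × (9346)²
r = 16400 / (1.118 × 10⁻⁵ × 87,347,716) = 16400 / 976.5475 ≈ 16.794 cm

≈ 16.8 cm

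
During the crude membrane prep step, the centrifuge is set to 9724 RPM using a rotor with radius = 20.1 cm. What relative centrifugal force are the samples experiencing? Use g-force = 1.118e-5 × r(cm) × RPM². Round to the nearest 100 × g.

≈ 21200 x g

RCF = 1.118 × 10⁻⁵ × 20.1 × (9724)² = 1.118 × 10⁻⁵ × 20.1 × 94,556,176 ≈ 21,248.5 × g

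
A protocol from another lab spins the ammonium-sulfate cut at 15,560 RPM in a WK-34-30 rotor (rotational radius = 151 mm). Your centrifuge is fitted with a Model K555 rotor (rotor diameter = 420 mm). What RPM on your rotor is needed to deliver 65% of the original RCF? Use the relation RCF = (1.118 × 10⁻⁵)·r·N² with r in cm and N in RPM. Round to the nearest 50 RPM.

≈ 10650 RPM

Original rotor: r = 151 mm = 15.1 cm
RCF_original = 1.118 × 10⁻⁵ × 15.1 × (15560)² = 1.118 × 10⁻⁵ × 15.1 × 242,113,600 ≈ 40,873.1 × g
Target RCF = 0.65 × 40,873.1 ≈ 26,567.5 × g
Your rotor: r = 420 mm / 2 = 210 mm = 21 cm
26,567.5 = 1.118 × 10⁻⁵ × 21 × N²
N² = 26,567.5 / (23.478 × 10⁻⁵) = 113,159,128
N ≈ √113,159,128 ≈ 10,637.6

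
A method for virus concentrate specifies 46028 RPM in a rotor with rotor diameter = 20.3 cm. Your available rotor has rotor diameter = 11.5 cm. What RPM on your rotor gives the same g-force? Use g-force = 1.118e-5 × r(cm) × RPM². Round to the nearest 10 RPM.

61150 RPM

Original rotor: r = 20.3 / 2 = 10.15 cm
RCF_original = 1.118 × 10⁻⁵ × 10.15 × (46028)² = 1.118 × 10⁻⁵ × 10.15 × 2,118,576,784 ≈ 240,409.7 × g
Your rotor: r = 11.5 / 2 = 5.75 cm
240,409.7 = 1.118 × 10⁻⁵ × 5.75 × N²
N² = 240,409.7 / (6.4285 × 10⁻⁵) = 3,739,747,997
N ≈ √3,739,747,997 ≈ 61,153.5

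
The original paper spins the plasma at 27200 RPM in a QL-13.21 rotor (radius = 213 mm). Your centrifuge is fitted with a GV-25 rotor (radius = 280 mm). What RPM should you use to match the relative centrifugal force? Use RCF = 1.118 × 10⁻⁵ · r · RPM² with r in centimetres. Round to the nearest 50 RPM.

Original rotor: r = 213 mm = 21.3 cm
RCF_original = 1.118 × 10⁻⁵ × 21.3 × (27200)² = 1.118 × 10⁻⁵ × 21.3 × 739,840,000 ≈ 176,181.1 × g
Your rotor: r = 280 mm = 28.0 cm
176,181.1 = 1.118 × 10⁻⁵ × 28 × N²
N² = 176,181.1 / (31.304 × 10⁻⁵) = 562,806,990
N ≈ √562,806,990 ≈ 23,723.6

23700 RPM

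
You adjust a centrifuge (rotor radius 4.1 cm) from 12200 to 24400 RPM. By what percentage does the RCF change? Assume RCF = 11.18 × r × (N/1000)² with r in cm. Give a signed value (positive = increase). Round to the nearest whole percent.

+300%

RCF ∝ N², so the ratio is (24400/12200)² = (2.000000)² = 4.0000.
Change = 4.0000 − 1 = +3.0000 → +300.0%.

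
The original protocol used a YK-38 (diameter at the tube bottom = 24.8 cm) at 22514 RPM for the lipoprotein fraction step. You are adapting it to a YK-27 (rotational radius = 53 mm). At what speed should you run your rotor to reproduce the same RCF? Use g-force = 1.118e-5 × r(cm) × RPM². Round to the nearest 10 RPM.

Original rotor: r = 24.8 / 2 = 12.4 cm
RCF = 1.118 × 10⁻⁵ × r × N²
RCF_original = 1.118 × 10⁻⁵ × 12.4 × (22514)² = 1.118 × 10⁻⁵ × 12.4 × 506,880,196 ≈ 70,269.8 × g
Your rotor: r = 53 mm = 5.3 cm
70,269.8 = 1.118 × 10⁻⁵ × 5.3 × N²
N² = 70,269.8 / (5.9254 × 10⁻⁵) = 1,185,908,124
N ≈ √1,185,908,124 ≈ 34,437.0

≈ 34440 RPM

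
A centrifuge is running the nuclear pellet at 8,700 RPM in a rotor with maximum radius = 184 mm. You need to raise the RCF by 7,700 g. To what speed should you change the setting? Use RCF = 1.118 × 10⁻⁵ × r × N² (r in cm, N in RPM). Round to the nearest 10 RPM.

N₂ ≈ 10640 RPM

r = 184 mm = 18.4 cm
Current RCF = 1.118 × 10⁻⁵ × 18.4 × (8700)² = 1.118 × 10⁻⁵ × 18.4 × 75,690,000 ≈ 15,570.3 × g
Target RCF = 15,570.3 + 7,700 = 23,270.3 × g
N² = 23,270.3 / (20.5712 × 10⁻⁵) = 113,120,771
N ≈ √113,120,771 ≈ 10,635.8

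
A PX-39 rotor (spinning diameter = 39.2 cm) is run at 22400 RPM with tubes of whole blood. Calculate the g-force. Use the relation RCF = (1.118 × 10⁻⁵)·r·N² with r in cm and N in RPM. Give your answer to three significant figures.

RCF ≈ 110000 g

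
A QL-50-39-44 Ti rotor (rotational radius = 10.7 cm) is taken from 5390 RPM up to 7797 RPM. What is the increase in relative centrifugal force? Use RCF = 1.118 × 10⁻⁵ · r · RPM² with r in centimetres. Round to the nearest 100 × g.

RCF₁ = 1.118 × 10⁻⁵ × 10.7 × (5390)² = 1.118 × 10⁻⁵ × 10.7 × 29,052,100 ≈ 3,475.4 × g
RCF₂ = 1.118 × 10⁻⁵ × 10.7 × (7797)² = 1.118 × 10⁻⁵ × 10.7 × 60,793,209 ≈ 7,272.4 × g
Increase = 7,272.4 − 3,475.4 = 3,797

3800 g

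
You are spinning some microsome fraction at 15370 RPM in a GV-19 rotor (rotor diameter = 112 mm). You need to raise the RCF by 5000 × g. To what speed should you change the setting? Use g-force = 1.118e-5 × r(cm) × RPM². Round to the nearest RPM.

r = 112 mm / 2 = 56 mm = 5.6 cm
Current RCF = 1.118 × 10⁻⁵ × 5.6 × (15370)² = 1.118 × 10⁻⁵ × 5.6 × 236,236,900 ≈ 14,790.3 × g
Target RCF = 14,790.3 + 5,000 = 19,790.3 × g
N² = 19,790.3 / (6.2608 × 10⁻⁵) = 316,098,582
N ≈ √316,098,582 ≈ 17,779.2

≈ 17779 RPM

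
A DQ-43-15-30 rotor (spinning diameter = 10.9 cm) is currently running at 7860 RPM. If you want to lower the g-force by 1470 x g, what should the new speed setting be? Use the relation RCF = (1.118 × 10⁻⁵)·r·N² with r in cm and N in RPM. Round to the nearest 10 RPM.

r = 10.9 / 2 = 5.45 cm
Current RCF = 1.118 × 10⁻⁵ × 5.45 × (7860)² = 1.118 × 10⁻⁵ × 5.45 × 61,779,600 ≈ 3,764.3 × g
Target RCF = 3,764.3 − 1,470 = 2,294.3 × g
N² = 2,294.3 / (6.0931 × 10⁻⁵) = 37,654,068
N ≈ √37,654,068 ≈ 6,136.3

N₂ ≈ 6140 RPM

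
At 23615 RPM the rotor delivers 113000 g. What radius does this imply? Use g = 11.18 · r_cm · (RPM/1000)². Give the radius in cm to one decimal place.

r ≈ 18.1 cm

113000 = 11.18 × r × (23.615)²
r = 113000 / (11.18 × 557.668225) = 113000 / 6234.731 ≈ 18.124 cm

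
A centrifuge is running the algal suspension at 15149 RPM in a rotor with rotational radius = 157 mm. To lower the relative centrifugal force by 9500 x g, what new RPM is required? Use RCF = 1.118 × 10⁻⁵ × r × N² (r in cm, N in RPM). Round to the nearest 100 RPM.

13200 RPM

r = 157 mm = 15.7 cm
Current RCF = 1.118 × 10⁻⁵ × 15.7 × (15149)² = 1.118 × 10⁻⁵ × 15.7 × 229,492,201 ≈ 40,281.8 × g
Target RCF = 40,281.8 − 9,500 = 30,781.8 × g
N² = 30,781.8 / (17.5526 × 10⁻⁵) = 175,368,891
N ≈ √175,368,891 ≈ 13,242.7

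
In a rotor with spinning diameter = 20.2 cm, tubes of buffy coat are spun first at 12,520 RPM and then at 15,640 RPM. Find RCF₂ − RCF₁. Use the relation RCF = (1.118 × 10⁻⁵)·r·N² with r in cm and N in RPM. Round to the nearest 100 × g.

≈ 9900 x g

r = 20.2 / 2 = 10.1 cm
RCF₁ = 1.118 × 10⁻⁵ × 10.1 × (12520)² = 1.118 × 10⁻⁵ × 10.1 × 156,750,400 ≈ 17,699.9 × g
RCF₂ = 1.118 × 10⁻⁵ × 10.1 × (15640)² = 1.118 × 10⁻⁵ × 10.1 × 244,609,600 ≈ 27,620.8 × g
Increase = 27,620.8 − 17,699.9 = 9,920.9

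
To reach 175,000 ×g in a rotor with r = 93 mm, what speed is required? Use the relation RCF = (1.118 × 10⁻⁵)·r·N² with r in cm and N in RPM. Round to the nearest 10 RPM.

r = 93 mm = 9.3 cm
175,000 = 1.118 × 10⁻⁵ × 9.3 × N²
N² = 175,000 / (10.3974 × 10⁻⁵) = 1,683,113,086
N ≈ √1,683,113,086 ≈ 41,025.8

41030 RPM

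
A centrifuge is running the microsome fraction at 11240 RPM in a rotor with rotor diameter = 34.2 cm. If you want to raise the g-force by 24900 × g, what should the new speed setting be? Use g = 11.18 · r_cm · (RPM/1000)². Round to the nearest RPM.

≈ 16018 RPM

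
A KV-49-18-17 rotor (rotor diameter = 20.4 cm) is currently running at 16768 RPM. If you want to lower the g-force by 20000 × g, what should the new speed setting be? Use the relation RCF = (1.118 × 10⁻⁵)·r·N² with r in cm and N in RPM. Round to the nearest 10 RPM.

r = 20.4 / 2 = 10.2 cm
Current RCF = 1.118 × 10⁻⁵ × 10.2 × (16768)² = 1.118 × 10⁻⁵ × 10.2 × 281,165,824 ≈ 32,063 × g
Target RCF = 32,063 − 20,000 = 12,063 × g
N² = 12,063 / (11.4036 × 10⁻⁵) = 105,782,385
N ≈ √105,782,385 ≈ 10,285.1

10290 RPM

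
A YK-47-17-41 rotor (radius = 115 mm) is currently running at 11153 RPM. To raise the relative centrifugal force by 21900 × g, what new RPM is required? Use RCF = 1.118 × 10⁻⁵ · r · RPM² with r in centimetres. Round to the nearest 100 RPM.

r = 115 mm = 11.5 cm
Current RCF = 1.118 × 10⁻⁵ × 11.5 × (11153)² = 1.118 × 10⁻⁵ × 11.5 × 124,389,409 ≈ 15,992.7 × g
Target RCF = 15,992.7 + 21,900 = 37,892.7 × g
N² = 37,892.7 / (12.857 × 10⁻⁵) = 294,724,275
N ≈ √294,724,275 ≈ 17,167.5

17200 RPM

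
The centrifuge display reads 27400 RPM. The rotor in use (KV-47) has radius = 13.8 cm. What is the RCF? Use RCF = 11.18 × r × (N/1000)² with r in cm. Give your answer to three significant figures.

RCF ≈ 116000 × g

RCF = 11.18 × r × (N/1000)²
RCF = 11.18 × 13.8 × (27.4)² = 11.18 × 13.8 × 750.76 ≈ 115,830.3 × g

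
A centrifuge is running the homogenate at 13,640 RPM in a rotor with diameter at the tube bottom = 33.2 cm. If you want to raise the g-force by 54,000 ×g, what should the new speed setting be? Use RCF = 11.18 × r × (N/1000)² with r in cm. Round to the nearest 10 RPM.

N₂ ≈ 21840 RPM

r = 33.2 / 2 = 16.6 cm
Current RCF = 11.18 × 16.6 × (13.64)² = 11.18 × 16.6 × 186.0496 ≈ 34,528.6 × g
Target RCF = 34,528.6 + 54,000 = 88,528.6 × g
(N/1000)² = 88,528.6 / 185.588 = 477.0168
N = 1000 × √477.0168 ≈ 21,840.7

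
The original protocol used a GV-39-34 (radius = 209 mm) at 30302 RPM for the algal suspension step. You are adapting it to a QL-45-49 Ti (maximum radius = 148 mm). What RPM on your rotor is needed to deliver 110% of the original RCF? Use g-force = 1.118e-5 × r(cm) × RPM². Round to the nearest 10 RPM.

Original rotor: r = 209 mm = 20.9 cm
RCF_original = 1.118 × 10⁻⁵ × 20.9 × (30302)² = 1.118 × 10⁻⁵ × 20.9 × 918,211,204 ≈ 214,551.1 × g
Target RCF = 1.1 × 214,551.1 ≈ 236,006.2 × g
Your rotor: r = 148 mm = 14.8 cm
236,006.2 = 1.118 × 10⁻⁵ × 14.8 × N²
N² = 236,006.2 / (16.5464 × 10⁻⁵) = 1,426,329,594
N ≈ √1,426,329,594 ≈ 37,766.8

37770 RPM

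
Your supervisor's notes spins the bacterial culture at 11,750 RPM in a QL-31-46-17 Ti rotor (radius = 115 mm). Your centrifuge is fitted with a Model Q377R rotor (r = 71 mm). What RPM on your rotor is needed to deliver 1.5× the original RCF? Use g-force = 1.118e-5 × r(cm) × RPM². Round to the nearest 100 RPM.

Original rotor: r = 115 mm = 11.5 cm
RCF = 1.118 × 10⁻⁵ × r × N²
RCF_original = 1.118 × 10⁻⁵ × 11.5 × (11750)² = 1.118 × 10⁻⁵ × 11.5 × 138,062,500 ≈ 17,750.7 × g
Target RCF = 1.5 × 17,750.7 ≈ 26,626.1 × g
Your rotor: r = 71 mm = 7.1 cm
26,626.1 = 1.118 × 10⁻⁵ × 7.1 × N²
N² = 26,626.1 / (7.9378 × 10⁻⁵) = 335,434,251
N ≈ √335,434,251 ≈ 18,314.9

≈ 18300 RPM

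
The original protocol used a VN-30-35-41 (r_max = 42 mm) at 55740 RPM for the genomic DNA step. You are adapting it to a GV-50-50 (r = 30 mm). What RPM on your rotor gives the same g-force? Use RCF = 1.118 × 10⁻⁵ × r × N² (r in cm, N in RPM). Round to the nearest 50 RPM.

65950 RPM

Original rotor: r = 42 mm = 4.2 cm
RCF_original = 1.118 × 10⁻⁵ × 4.2 × (55740)² = 1.118 × 10⁻⁵ × 4.2 × 3,106,947,600 ≈ 145,889.8 × g
Your rotor: r = 30 mm = 3.0 cm
145,889.8 = 1.118 × 10⁻⁵ × 3 × N²
N² = 145,889.8 / (3.354 × 10⁻⁵) = 4,349,725,701
N ≈ √4,349,725,701 ≈ 65,952.5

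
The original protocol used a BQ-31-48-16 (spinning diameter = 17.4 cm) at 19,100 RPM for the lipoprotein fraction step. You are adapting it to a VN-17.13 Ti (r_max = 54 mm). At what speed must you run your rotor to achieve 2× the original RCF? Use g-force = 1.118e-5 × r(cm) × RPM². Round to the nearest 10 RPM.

Original rotor: r = 17.4 / 2 = 8.7 cm
RCF_original = 1.118 × 10⁻⁵ × 8.7 × (19100)² = 1.118 × 10⁻⁵ × 8.7 × 364,810,000 ≈ 35,483.6 × g
Target RCF = 2 × 35,483.6 ≈ 70,967.2 × g
Your rotor: r = 54 mm = 5.4 cm
70,967.2 = 1.118 × 10⁻⁵ × 5.4 × N²
N² = 70,967.2 / (6.0372 × 10⁻⁵) = 1,175,498,575
N ≈ √1,175,498,575 ≈ 34,285.5

≈ 34290 RPM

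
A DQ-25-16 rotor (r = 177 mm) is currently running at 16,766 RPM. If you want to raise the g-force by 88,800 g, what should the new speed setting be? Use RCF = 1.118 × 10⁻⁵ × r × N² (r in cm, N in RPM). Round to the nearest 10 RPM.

r = 177 mm = 17.7 cm
Current RCF = 1.118 × 10⁻⁵ × 17.7 × (16766)² = 1.118 × 10⁻⁵ × 17.7 × 281,098,756 ≈ 55,625.5 × g
Target RCF = 55,625.5 + 88,800 = 144,425.5 × g
N² = 144,425.5 / (19.7886 × 10⁻⁵) = 729,841,929
N ≈ √729,841,929 ≈ 27,015.6

≈ 27020 RPM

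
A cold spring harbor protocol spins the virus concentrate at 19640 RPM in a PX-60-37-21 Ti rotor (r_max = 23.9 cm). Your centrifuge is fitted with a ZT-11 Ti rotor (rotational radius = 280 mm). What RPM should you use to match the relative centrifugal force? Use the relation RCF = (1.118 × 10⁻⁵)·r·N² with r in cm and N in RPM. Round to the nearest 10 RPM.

18150 RPM

RCF_original = 1.118 × 10⁻⁵ × 23.9 × (19640)² = 1.118 × 10⁻⁵ × 23.9 × 385,729,600 ≈ 103,067.7 × g
Your rotor: r = 280 mm = 28.0 cm
103,067.7 = 1.118 × 10⁻⁵ × 28 × N²
N² = 103,067.7 / (31.304 × 10⁻⁵) = 329,247,700
N ≈ √329,247,700 ≈ 18,145.2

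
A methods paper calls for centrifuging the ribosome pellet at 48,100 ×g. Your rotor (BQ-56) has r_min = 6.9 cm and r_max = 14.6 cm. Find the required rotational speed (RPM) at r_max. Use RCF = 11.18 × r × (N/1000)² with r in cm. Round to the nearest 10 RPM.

Use r_max = 14.6 cm.
48,100 = 11.18 × 14.6 × (N/1000)²
(N/1000)² = 48,100 / 163.228 = 294.6798
N = 1000 × √294.6798 ≈ 17,166.2

≈ 17170 RPM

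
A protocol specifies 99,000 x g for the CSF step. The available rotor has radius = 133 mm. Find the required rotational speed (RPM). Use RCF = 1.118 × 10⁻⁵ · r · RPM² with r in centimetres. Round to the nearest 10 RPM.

≈ 25800 RPM

r = 133 mm = 13.3 cm
99,000 = 1.118 × 10⁻⁵ × 13.3 × N²
N² = 99,000 / (14.8694 × 10⁻⁵) = 665,796,871
N ≈ √665,796,871 ≈ 25,803.0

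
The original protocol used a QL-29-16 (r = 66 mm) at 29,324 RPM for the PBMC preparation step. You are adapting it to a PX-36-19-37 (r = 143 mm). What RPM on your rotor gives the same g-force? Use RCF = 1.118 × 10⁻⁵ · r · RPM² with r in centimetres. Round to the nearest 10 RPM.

Original rotor: r = 66 mm = 6.6 cm
RCF_original = 1.118 × 10⁻⁵ × 6.6 × (29324)² = 1.118 × 10⁻⁵ × 6.6 × 859,896,976 ≈ 63,450.1 × g
Your rotor: r = 143 mm = 14.3 cm
63,450.1 = 1.118 × 10⁻⁵ × 14.3 × N²
N² = 63,450.1 / (15.9874 × 10⁻⁵) = 396,875,665
N ≈ √396,875,665 ≈ 19,921.7

≈ 19920 RPM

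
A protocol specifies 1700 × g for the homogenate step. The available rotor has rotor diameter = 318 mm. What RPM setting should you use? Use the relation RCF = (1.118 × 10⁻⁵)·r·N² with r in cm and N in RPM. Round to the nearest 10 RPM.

r = 318 mm / 2 = 159 mm = 15.9 cm
RCF = 1.118 × 10⁻⁵ × r × N²
1,700 = 1.118 × 10⁻⁵ × 15.9 × N²
N² = 1,700 / (17.7762 × 10⁻⁵) = 9,563,349
N ≈ √9,563,349 ≈ 3,092.5

≈ 3090 RPM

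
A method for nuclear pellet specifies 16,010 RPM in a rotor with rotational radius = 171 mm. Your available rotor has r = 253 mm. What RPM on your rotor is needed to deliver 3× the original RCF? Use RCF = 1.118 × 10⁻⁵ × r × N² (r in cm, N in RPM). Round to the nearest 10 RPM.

Original rotor: r = 171 mm = 17.1 cm
RCF = 1.118 × 10⁻⁵ × r × N²
RCF_original = 1.118 × 10⁻⁵ × 17.1 × (16010)² = 1.118 × 10⁻⁵ × 17.1 × 256,320,100 ≈ 49,002.8 × g
Target RCF = 3 × 49,002.8 ≈ 147,008.4 × g
Your rotor: r = 253 mm = 25.3 cm
147,008.4 = 1.118 × 10⁻⁵ × 25.3 × N²
N² = 147,008.4 / (28.2854 × 10⁻⁵) = 519,732,441
N ≈ √519,732,441 ≈ 22,797.6

≈ 22800 RPM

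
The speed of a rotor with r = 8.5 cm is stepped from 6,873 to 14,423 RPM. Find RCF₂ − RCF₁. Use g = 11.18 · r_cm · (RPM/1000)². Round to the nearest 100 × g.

RCF₁ = 11.18 × 8.5 × (6.873)² = 11.18 × 8.5 × 47.238129 ≈ 4,489 × g
RCF₂ = 11.18 × 8.5 × (14.423)² = 11.18 × 8.5 × 208.022929 ≈ 19,768.4 × g
Increase = 19,768.4 − 4,489 = 15,279.4

15300 x g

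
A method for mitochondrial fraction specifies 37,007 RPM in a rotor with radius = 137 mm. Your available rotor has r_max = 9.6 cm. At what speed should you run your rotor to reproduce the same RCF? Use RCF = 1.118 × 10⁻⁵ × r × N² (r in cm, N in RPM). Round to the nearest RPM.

Original rotor: r = 137 mm = 13.7 cm
RCF = 1.118 × 10⁻⁵ × r × N²
RCF_original = 1.118 × 10⁻⁵ × 13.7 × (37007)² = 1.118 × 10⁻⁵ × 13.7 × 1,369,518,049 ≈ 209,763.6 × g
209,763.6 = 1.118 × 10⁻⁵ × 9.6 × N²
N² = 209,763.6 / (10.7328 × 10⁻⁵) = 1,954,416,369
N ≈ √1,954,416,369 ≈ 44,208.8

≈ 44209 RPM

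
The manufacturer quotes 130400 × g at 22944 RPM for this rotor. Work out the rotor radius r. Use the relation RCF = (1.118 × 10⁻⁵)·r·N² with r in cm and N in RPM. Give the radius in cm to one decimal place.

r ≈ 22.2 cm

130400 = 1.118 × 10⁻⁵ × r × (22944)²
r = 130400 / (1.118 × 10⁻⁵ × 526,427,136) = 130400 / 5885.455 ≈ 22.156 cm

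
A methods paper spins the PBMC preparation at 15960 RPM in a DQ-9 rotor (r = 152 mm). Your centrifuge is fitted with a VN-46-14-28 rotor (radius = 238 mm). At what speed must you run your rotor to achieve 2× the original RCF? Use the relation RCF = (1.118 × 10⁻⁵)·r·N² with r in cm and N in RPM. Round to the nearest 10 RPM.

≈ 18040 RPM

Original rotor: r = 152 mm = 15.2 cm
RCF = 1.118 × 10⁻⁵ × r × N²
RCF_original = 1.118 × 10⁻⁵ × 15.2 × (15960)² = 1.118 × 10⁻⁵ × 15.2 × 254,721,600 ≈ 43,286.4 × g
Target RCF = 2 × 43,286.4 ≈ 86,572.8 × g
Your rotor: r = 238 mm = 23.8 cm
86,572.8 = 1.118 × 10⁻⁵ × 23.8 × N²
N² = 86,572.8 / (26.6084 × 10⁻⁵) = 325,358,909
N ≈ √325,358,909 ≈ 18,037.7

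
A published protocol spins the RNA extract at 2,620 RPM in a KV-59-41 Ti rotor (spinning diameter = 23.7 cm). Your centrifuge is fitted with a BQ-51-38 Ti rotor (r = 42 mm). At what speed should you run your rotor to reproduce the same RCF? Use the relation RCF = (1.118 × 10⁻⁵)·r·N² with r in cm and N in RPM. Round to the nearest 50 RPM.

≈ 4400 RPM

Original rotor: r = 23.7 / 2 = 11.85 cm
RCF_original = 1.118 × 10⁻⁵ × 11.85 × (2620)² = 1.118 × 10⁻⁵ × 11.85 × 6,864,400 ≈ 909.4 × g
Your rotor: r = 42 mm = 4.2 cm
909.4 = 1.118 × 10⁻⁵ × 4.2 × N²
N² = 909.4 / (4.6956 × 10⁻⁵) = 19,367,067
N ≈ √19,367,067 ≈ 4,400.8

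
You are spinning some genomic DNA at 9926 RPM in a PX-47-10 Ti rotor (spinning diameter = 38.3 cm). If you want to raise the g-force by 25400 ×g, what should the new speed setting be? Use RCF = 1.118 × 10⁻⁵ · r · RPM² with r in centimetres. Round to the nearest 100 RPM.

N₂ ≈ 14700 RPM

r = 38.3 / 2 = 19.15 cm
Current RCF = 1.118 × 10⁻⁵ × 19.15 × (9926)² = 1.118 × 10⁻⁵ × 19.15 × 98,525,476 ≈ 21,094 × g
Target RCF = 21,094 + 25,400 = 46,494 × g
N² = 46,494 / (21.4097 × 10⁻⁵) = 217,163,248
N ≈ √217,163,248 ≈ 14,736.5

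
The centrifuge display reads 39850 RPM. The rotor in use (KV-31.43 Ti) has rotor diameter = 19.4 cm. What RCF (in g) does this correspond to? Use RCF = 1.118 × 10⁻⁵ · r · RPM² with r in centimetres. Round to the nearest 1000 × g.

172000 g

r = 19.4 / 2 = 9.7 cm
RCF = 1.118 × 10⁻⁵ × 9.7 × (39850)² = 1.118 × 10⁻⁵ × 9.7 × 1,588,022,500 ≈ 172,214.7 × g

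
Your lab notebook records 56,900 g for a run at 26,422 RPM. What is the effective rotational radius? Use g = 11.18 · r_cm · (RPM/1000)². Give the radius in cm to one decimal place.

≈ 7.3 cm

RCF = 11.18 × r × (N/1000)²
56900 = 11.18 × r × (26.422)²
r = 56900 / (11.18 × 698.122084) = 56900 / 7805.005 ≈ 7.290 cm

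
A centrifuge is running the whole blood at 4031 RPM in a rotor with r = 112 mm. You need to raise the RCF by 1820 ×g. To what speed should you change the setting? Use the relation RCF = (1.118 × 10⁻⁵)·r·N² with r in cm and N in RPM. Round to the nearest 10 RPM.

≈ 5550 RPM

r = 112 mm = 11.2 cm
Current RCF = 1.118 × 10⁻⁵ × 11.2 × (4031)² = 1.118 × 10⁻⁵ × 11.2 × 16,248,961 ≈ 2,034.6 × g
Target RCF = 2,034.6 + 1,820 = 3,854.6 × g
N² = 3,854.6 / (12.5216 × 10⁻⁵) = 30,783,606
N ≈ √30,783,606 ≈ 5,548.3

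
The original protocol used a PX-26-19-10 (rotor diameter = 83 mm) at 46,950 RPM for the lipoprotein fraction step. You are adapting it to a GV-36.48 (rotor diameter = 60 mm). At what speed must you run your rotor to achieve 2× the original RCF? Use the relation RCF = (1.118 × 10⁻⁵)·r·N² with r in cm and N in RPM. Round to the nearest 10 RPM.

Original rotor: r = 83 mm / 2 = 41.5 mm = 4.15 cm
RCF = 1.118 × 10⁻⁵ × r × N²
RCF_original = 1.118 × 10⁻⁵ × 4.15 × (46950)² = 1.118 × 10⁻⁵ × 4.15 × 2,204,302,500 ≈ 102,273 × g
Target RCF = 2 × 102,273 ≈ 204,546 × g
Your rotor: r = 60 mm / 2 = 30 mm = 3 cm
204,546 = 1.118 × 10⁻⁵ × 3 × N²
N² = 204,546 / (3.354 × 10⁻⁵) = 6,098,568,873
N ≈ √6,098,568,873 ≈ 78,093.3

78090 RPM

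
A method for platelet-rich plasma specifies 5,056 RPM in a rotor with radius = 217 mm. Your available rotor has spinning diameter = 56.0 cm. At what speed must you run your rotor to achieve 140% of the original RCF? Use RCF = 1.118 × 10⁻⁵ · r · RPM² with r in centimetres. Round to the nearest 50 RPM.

≈ 5250 RPM

Original rotor: r = 217 mm = 21.7 cm
RCF = 1.118 × 10⁻⁵ × r × N²
RCF_original = 1.118 × 10⁻⁵ × 21.7 × (5056)² = 1.118 × 10⁻⁵ × 21.7 × 25,563,136 ≈ 6,201.8 × g
Target RCF = 1.4 × 6,201.8 ≈ 8,682.5 × g
Your rotor: r = 56.0 / 2 = 28 cm
8,682.5 = 1.118 × 10⁻⁵ × 28 × N²
N² = 8,682.5 / (31.304 × 10⁻⁵) = 27,736,072
N ≈ √27,736,072 ≈ 5,266.5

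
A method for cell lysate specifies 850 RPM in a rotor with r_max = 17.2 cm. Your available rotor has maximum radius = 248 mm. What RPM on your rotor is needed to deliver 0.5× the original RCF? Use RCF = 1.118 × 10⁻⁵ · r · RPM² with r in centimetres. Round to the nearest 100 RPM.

RCF = 1.118 × 10⁻⁵ × r × N²
RCF_original = 1.118 × 10⁻⁵ × 17.2 × (850)² = 1.118 × 10⁻⁵ × 17.2 × 722,500 ≈ 138.9 × g
Target RCF = 0.5 × 138.9 ≈ 69.5 × g
Your rotor: r = 248 mm = 24.8 cm
69.5 = 1.118 × 10⁻⁵ × 24.8 × N²
N² = 69.5 / (27.7264 × 10⁻⁵) = 250,664
N ≈ √250,664 ≈ 500.7

500 RPM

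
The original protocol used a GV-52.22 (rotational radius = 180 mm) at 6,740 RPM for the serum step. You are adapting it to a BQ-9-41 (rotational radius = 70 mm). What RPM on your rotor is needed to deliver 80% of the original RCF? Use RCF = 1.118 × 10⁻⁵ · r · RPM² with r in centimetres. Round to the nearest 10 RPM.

≈ 9670 RPM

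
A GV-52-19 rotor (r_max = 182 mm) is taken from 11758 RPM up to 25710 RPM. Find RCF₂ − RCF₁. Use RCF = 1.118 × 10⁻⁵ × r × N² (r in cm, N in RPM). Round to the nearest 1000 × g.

≈ 106000 × g

r = 182 mm = 18.2 cm
RCF₁ = 1.118 × 10⁻⁵ × 18.2 × (11758)² = 1.118 × 10⁻⁵ × 18.2 × 138,250,564 ≈ 28,130.7 × g
RCF₂ = 1.118 × 10⁻⁵ × 18.2 × (25710)² = 1.118 × 10⁻⁵ × 18.2 × 661,004,100 ≈ 134,498.5 × g
Increase = 134,498.5 − 28,130.7 = 106,367.8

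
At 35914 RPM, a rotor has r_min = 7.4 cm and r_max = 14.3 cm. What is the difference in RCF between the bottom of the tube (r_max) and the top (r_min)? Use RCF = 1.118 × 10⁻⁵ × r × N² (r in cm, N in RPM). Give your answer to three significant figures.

ΔRCF = 1.118 × 10⁻⁵ × (r_max − r_min) × N² = 1.118 × 10⁻⁵ × 6.9 × 1,289,815,396 ≈ 99,498.9

ΔRCF ≈ 99500 ×g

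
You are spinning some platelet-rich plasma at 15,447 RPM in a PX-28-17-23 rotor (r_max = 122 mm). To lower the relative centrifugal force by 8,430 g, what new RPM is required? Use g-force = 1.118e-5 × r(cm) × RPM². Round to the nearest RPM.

r = 122 mm = 12.2 cm
Current RCF = 1.118 × 10⁻⁵ × 12.2 × (15447)² = 1.118 × 10⁻⁵ × 12.2 × 238,609,809 ≈ 32,545.4 × g
Target RCF = 32,545.4 − 8,430 = 24,115.4 × g
N² = 24,115.4 / (13.6396 × 10⁻⁵) = 176,804,305
N ≈ √176,804,305 ≈ 13,296.8

≈ 13297 RPM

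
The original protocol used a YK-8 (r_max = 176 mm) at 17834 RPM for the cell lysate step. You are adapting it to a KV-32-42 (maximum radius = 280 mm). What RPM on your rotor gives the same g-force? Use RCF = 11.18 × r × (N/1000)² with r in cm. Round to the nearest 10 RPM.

14140 RPM

Original rotor: r = 176 mm = 17.6 cm
RCF = 11.18 × r × (N/1000)²
RCF_original = 11.18 × 17.6 × (17.834)² = 11.18 × 17.6 × 318.051556 ≈ 62,582.4 × g
Your rotor: r = 280 mm = 28.0 cm
62,582.4 = 11.18 × 28 × (N/1000)²
(N/1000)² = 62,582.4 / 313.04 = 199.9182
N = 1000 × √199.9182 ≈ 14,139.2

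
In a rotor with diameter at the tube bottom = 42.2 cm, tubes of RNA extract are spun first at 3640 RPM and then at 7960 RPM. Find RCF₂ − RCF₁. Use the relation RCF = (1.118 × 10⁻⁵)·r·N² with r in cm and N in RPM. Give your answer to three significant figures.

r = 42.2 / 2 = 21.1 cm
RCF₁ = 1.118 × 10⁻⁵ × 21.1 × (3640)² = 1.118 × 10⁻⁵ × 21.1 × 13,249,600 ≈ 3,125.6 × g
RCF₂ = 1.118 × 10⁻⁵ × 21.1 × (7960)² = 1.118 × 10⁻⁵ × 21.1 × 63,361,600 ≈ 14,946.9 × g
Increase = 14,946.9 − 3,125.6 = 11,821.3

11800 ×g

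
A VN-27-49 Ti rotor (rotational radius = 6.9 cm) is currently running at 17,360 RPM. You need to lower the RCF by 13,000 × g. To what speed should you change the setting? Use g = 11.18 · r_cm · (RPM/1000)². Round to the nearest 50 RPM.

Current RCF = 11.18 × 6.9 × (17.36)² = 11.18 × 6.9 × 301.3696 ≈ 23,248.3 × g
Target RCF = 23,248.3 − 13,000 = 10,248.3 × g
(N/1000)² = 10,248.3 / 77.142 = 132.8498
N = 1000 × √132.8498 ≈ 11,526.0

N₂ ≈ 11550 RPM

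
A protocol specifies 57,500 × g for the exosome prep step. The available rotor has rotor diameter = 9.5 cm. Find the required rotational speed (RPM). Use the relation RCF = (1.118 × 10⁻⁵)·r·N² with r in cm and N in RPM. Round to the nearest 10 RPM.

r = 9.5 / 2 = 4.75 cm
57,500 = 1.118 × 10⁻⁵ × 4.75 × N²
N² = 57,500 / (5.3105 × 10⁻⁵) = 1,082,760,569
N ≈ √1,082,760,569 ≈ 32,905.3

≈ 32910 RPM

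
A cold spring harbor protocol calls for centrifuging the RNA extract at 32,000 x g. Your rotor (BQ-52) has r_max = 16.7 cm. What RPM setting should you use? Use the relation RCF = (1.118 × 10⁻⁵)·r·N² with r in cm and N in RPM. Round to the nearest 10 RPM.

13090 RPM

RCF = 1.118 × 10⁻⁵ × r × N²
32,000 = 1.118 × 10⁻⁵ × 16.7 × N²
N² = 32,000 / (18.6706 × 10⁻⁵) = 171,392,457
N ≈ √171,392,457 ≈ 13,091.7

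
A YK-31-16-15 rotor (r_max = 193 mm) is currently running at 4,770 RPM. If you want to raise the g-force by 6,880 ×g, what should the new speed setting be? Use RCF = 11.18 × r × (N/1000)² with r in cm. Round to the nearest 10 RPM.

r = 193 mm = 19.3 cm
Current RCF = 11.18 × 19.3 × (4.77)² = 11.18 × 19.3 × 22.7529 ≈ 4,909.5 × g
Target RCF = 4,909.5 + 6,880 = 11,789.5 × g
(N/1000)² = 11,789.5 / 215.774 = 54.63819
N = 1000 × √54.63819 ≈ 7,391.8

7390 RPM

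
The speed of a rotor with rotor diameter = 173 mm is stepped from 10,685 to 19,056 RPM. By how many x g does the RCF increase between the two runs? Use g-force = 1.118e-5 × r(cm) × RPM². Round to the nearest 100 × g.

≈ 24100 x g

r = 173 mm / 2 = 86.5 mm = 8.65 cm
RCF₁ = 1.118 × 10⁻⁵ × 8.65 × (10685)² = 1.118 × 10⁻⁵ × 8.65 × 114,169,225 ≈ 11,041 × g
RCF₂ = 1.118 × 10⁻⁵ × 8.65 × (19056)² = 1.118 × 10⁻⁵ × 8.65 × 363,131,136 ≈ 35,117.3 × g
Increase = 35,117.3 − 11,041 = 24,076.3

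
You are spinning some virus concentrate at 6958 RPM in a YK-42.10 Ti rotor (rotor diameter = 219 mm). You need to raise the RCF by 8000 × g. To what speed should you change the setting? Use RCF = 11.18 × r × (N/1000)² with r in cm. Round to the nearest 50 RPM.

r = 219 mm / 2 = 109.5 mm = 10.95 cm
Current RCF = 11.18 × 10.95 × (6.958)² = 11.18 × 10.95 × 48.413764 ≈ 5,926.9 × g
Target RCF = 5,926.9 + 8,000 = 13,926.9 × g
(N/1000)² = 13,926.9 / 122.421 = 113.7623
N = 1000 × √113.7623 ≈ 10,665.9

10650 RPM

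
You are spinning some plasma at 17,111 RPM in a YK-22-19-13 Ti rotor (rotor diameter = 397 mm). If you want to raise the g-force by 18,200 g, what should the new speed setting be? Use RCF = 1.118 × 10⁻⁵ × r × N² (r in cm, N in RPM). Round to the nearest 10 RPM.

19360 RPM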